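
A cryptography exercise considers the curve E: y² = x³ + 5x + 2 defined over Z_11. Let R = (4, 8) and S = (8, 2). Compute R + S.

(4, 3)

(4, 8) + (8, 2). λ = (2 - 8)/(8 - 4) ≡ 5/4 mod 11. 4⁻¹ ≡ 3 (mod 11), so λ ≡ 4.
  x = λ² - 4 - 8 = 16 - 12 ≡ 4; y = λ·(4 - 4) - 8 ≡ 3. → (4, 3)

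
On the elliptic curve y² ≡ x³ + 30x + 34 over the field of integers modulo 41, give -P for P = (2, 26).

-(2, 26) = (2, -26 mod 41) = (2, 15).

(2, 15)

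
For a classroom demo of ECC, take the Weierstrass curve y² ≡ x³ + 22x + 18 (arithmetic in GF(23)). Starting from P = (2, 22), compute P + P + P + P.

(0, 15)

Double-and-add on 4 = (100)₂. Start with P = (2, 22) for the leading 1-bit.
double: tangent at (2, 22): λ = (3·2² + 22)/(2·22) ≡ 11/21. 21⁻¹ ≡ 11 (mod 23) since 21·11 = 231 ≡ 1, so λ ≡ 11·11 ≡ 6.
  x = λ² - 2 - 2 = 36 - 4 ≡ 9; y = λ·(2 - 9) - 22 ≡ 5. → (9, 5)
double: tangent at (9, 5): λ = (3·9² + 22)/(2·5) ≡ 12/10. 10⁻¹ ≡ 7 (mod 23), so λ ≡ 12·7 ≡ 15.
  x = λ² - 9 - 9 = 225 - 18 ≡ 0; y = λ·(9 - 0) - 5 ≡ 15. → (0, 15)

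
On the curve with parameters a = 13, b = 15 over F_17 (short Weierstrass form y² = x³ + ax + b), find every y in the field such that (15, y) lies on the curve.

x³ + 13x + 15 = 3585 ≡ 15 (mod 17).
Square roots of 15 mod 17: 7 and 10 (since 7² = 49 ≡ 15).

7, 10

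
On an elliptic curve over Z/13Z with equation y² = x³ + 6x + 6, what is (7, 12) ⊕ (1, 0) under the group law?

(7, 12) + (1, 0). λ = (0 - 12)/(1 - 7) ≡ 1/7 mod 13. 7⁻¹ ≡ 2 (mod 13), so λ ≡ 2.
  x = λ² - 7 - 1 = 4 - 8 ≡ 9; y = λ·(7 - 9) - 12 ≡ 10. → (9, 10)

(9, 10)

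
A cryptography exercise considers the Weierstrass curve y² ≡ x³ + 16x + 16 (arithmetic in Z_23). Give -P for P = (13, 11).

-(13, 11) = (13, -11 mod 23) = (13, 12).

(13, 12)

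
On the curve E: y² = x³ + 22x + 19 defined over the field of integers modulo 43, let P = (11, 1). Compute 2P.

(22, 10)

tangent at (11, 1): λ = (3·11² + 22)/(2·1) ≡ 41/2. 2⁻¹ ≡ 22 (mod 43), so λ ≡ 41·22 ≡ 42.
  x = λ² - 11 - 11 = 1764 - 22 ≡ 22; y = λ·(11 - 22) - 1 ≡ 10. → (22, 10)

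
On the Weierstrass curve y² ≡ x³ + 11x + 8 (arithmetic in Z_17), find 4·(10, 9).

Write G = (10, 9).
Repeated addition: build up to 4G.
2G: tangent at (10, 9): λ = (3·10² + 11)/(2·9) ≡ 5/1. 1⁻¹ ≡ 1 (mod 17), so λ ≡ 5·1 ≡ 5.
  x = λ² - 10 - 10 = 25 - 20 ≡ 5; y = λ·(10 - 5) - 9 ≡ 16. → (5, 16)
3G: (5, 16) + (10, 9). λ = (9 - 16)/(10 - 5) ≡ 10/5 mod 17. 5⁻¹ ≡ 7 (mod 17) since 5·7 = 35 ≡ 1, so λ ≡ 2.
  x = λ² - 5 - 10 = 4 - 15 ≡ 6; y = λ·(5 - 6) - 16 ≡ 16. → (6, 16)
4G: (6, 16) + (10, 9). λ = (9 - 16)/(10 - 6) ≡ 10/4 mod 17. 4⁻¹ ≡ 13 (mod 17), so λ ≡ 11.
  x = λ² - 6 - 10 = 121 - 16 ≡ 3; y = λ·(6 - 3) - 16 ≡ 0. → (3, 0)

(3, 0)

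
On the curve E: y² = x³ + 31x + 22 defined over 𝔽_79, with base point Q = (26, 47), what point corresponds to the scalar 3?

(0, 41)

Repeated addition: build up to 3Q.
2Q: tangent at (26, 47): λ = (3·26² + 31)/(2·47) ≡ 5/15. 15⁻¹ ≡ 58 (mod 79) since 15·58 = 870 ≡ 1, so λ ≡ 5·58 ≡ 53.
  x = λ² - 26 - 26 = 2809 - 52 ≡ 71; y = λ·(26 - 71) - 47 ≡ 17. → (71, 17)
3Q: (71, 17) + (26, 47). λ = (47 - 17)/(26 - 71) ≡ 30/34 mod 79. 34⁻¹ ≡ 7 (mod 79), so λ ≡ 52.
  x = λ² - 71 - 26 = 2704 - 97 ≡ 0; y = λ·(71 - 0) - 17 ≡ 41. → (0, 41)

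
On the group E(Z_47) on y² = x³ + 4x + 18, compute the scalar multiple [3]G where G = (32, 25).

Repeated addition: build up to 3G.
2G: tangent at (32, 25): λ = (3·32² + 4)/(2·25) ≡ 21/3. 3⁻¹ ≡ 16 (mod 47), so λ ≡ 21·16 ≡ 7.
  x = λ² - 32 - 32 = 49 - 64 ≡ 32; y = λ·(32 - 32) - 25 ≡ 22. → (32, 22)
3G: (32, 22) + (32, 25): same x and y₁ ≡ -y₂, so the sum is O.

O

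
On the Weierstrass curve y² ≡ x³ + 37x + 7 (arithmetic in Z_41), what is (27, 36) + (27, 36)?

(29, 7)

tangent at (27, 36): λ = (3·27² + 37)/(2·36) ≡ 10/31. 31⁻¹ ≡ 4 (mod 41), so λ ≡ 10·4 ≡ 40.
  x = λ² - 27 - 27 = 1600 - 54 ≡ 29; y = λ·(27 - 29) - 36 ≡ 7. → (29, 7)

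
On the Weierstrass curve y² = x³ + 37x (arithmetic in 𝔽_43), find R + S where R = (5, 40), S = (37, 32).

(36, 0)

(5, 40) + (37, 32). λ = (32 - 40)/(37 - 5) ≡ 35/32 mod 43. 32⁻¹ ≡ 39 (mod 43) since 32·39 = 1248 ≡ 1, so λ ≡ 32.
  x = λ² - 5 - 37 = 1024 - 42 ≡ 36; y = λ·(5 - 36) - 40 ≡ 0. → (36, 0)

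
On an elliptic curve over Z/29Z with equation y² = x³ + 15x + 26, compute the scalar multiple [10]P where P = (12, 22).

O

Repeated addition: build up to 10P.
2P: tangent at (12, 22): λ = (3·12² + 15)/(2·22) ≡ 12/15. 15⁻¹ ≡ 2 (mod 29), so λ ≡ 12·2 ≡ 24.
  x = λ² - 12 - 12 = 576 - 24 ≡ 1; y = λ·(12 - 1) - 22 ≡ 10. → (1, 10)
3P: (1, 10) + (12, 22). λ = (22 - 10)/(12 - 1) ≡ 12/11 mod 29. 11⁻¹ ≡ 8 (mod 29), so λ ≡ 9.
  x = λ² - 1 - 12 = 81 - 13 ≡ 10; y = λ·(1 - 10) - 10 ≡ 25. → (10, 25)
4P: (10, 25) + (12, 22). λ = (22 - 25)/(12 - 10) ≡ 26/2 mod 29. 2⁻¹ ≡ 15 (mod 29), so λ ≡ 13.
  x = λ² - 10 - 12 = 169 - 22 ≡ 2; y = λ·(10 - 2) - 25 ≡ 21. → (2, 21)
5P: (2, 21) + (12, 22). λ = (22 - 21)/(12 - 2) ≡ 1/10 mod 29. 10⁻¹ ≡ 3 (mod 29) since 10·3 = 30 ≡ 1, so λ ≡ 3.
  x = λ² - 2 - 12 = 9 - 14 ≡ 24; y = λ·(2 - 24) - 21 ≡ 0. → (24, 0)
6P: (24, 0) + (12, 22). λ = (22 - 0)/(12 - 24) ≡ 22/17 mod 29. 17⁻¹ ≡ 12 (mod 29) since 17·12 = 204 ≡ 1, so λ ≡ 3.
  x = λ² - 24 - 12 = 9 - 36 ≡ 2; y = λ·(24 - 2) - 0 ≡ 8. → (2, 8)
7P: (2, 8) + (12, 22). λ = (22 - 8)/(12 - 2) ≡ 14/10 mod 29. 10⁻¹ ≡ 3 (mod 29), so λ ≡ 13.
  x = λ² - 2 - 12 = 169 - 14 ≡ 10; y = λ·(2 - 10) - 8 ≡ 4. → (10, 4)
8P: (10, 4) + (12, 22). λ = (22 - 4)/(12 - 10) ≡ 18/2 mod 29. 2⁻¹ ≡ 15 (mod 29), so λ ≡ 9.
  x = λ² - 10 - 12 = 81 - 22 ≡ 1; y = λ·(10 - 1) - 4 ≡ 19. → (1, 19)
9P: (1, 19) + (12, 22). λ = (22 - 19)/(12 - 1) ≡ 3/11 mod 29. 11⁻¹ ≡ 8 (mod 29) since 11·8 = 88 ≡ 1, so λ ≡ 24.
  x = λ² - 1 - 12 = 576 - 13 ≡ 12; y = λ·(1 - 12) - 19 ≡ 7. → (12, 7)
10P: (12, 7) + (12, 22): same x and y₁ ≡ -y₂, so the sum is the point at infinity.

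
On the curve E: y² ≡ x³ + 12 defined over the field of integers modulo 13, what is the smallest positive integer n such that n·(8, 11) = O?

6

2P: tangent at (8, 11): λ = (3·8² + 0)/(2·11) ≡ 10/9. 9⁻¹ ≡ 3 (mod 13), so λ ≡ 10·3 ≡ 4.
  x = λ² - 8 - 8 = 16 - 16 ≡ 0; y = λ·(8 - 0) - 11 ≡ 8. → (0, 8)
3P: (0, 8) + (8, 11). λ = (11 - 8)/(8 - 0) ≡ 3/8 mod 13. 8⁻¹ ≡ 5 (mod 13), so λ ≡ 2.
  x = λ² - 0 - 8 = 4 - 8 ≡ 9; y = λ·(0 - 9) - 8 ≡ 0. → (9, 0)
4P: (9, 0) + (8, 11). λ = (11 - 0)/(8 - 9) ≡ 11/12 mod 13. 12⁻¹ ≡ 12 (mod 13), so λ ≡ 2.
  x = λ² - 9 - 8 = 4 - 17 ≡ 0; y = λ·(9 - 0) - 0 ≡ 5. → (0, 5)
5P: (0, 5) + (8, 11). λ = (11 - 5)/(8 - 0) ≡ 6/8 mod 13. 8⁻¹ ≡ 5 (mod 13), so λ ≡ 4.
  x = λ² - 0 - 8 = 16 - 8 ≡ 8; y = λ·(0 - 8) - 5 ≡ 2. → (8, 2)
6P: (8, 2) + (8, 11): same x and y₁ ≡ -y₂, so the sum is O.
6P = O, so the order is 6.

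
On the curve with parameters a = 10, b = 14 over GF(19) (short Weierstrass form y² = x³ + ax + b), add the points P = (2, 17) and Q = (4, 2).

(2, 17) + (4, 2). λ = (2 - 17)/(4 - 2) ≡ 4/2 mod 19. 2⁻¹ ≡ 10 (mod 19) since 2·10 = 20 ≡ 1, so λ ≡ 2.
  x = λ² - 2 - 4 = 4 - 6 ≡ 17; y = λ·(2 - 17) - 17 ≡ 10. → (17, 10)

(17, 10)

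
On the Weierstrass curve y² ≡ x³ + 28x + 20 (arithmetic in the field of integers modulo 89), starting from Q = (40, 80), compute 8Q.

(47, 36)

Repeated addition: build up to 8Q.
2Q: tangent at (40, 80): λ = (3·40² + 28)/(2·80) ≡ 22/71. 71⁻¹ ≡ 84 (mod 89), so λ ≡ 22·84 ≡ 68.
  x = λ² - 40 - 40 = 4624 - 80 ≡ 5; y = λ·(40 - 5) - 80 ≡ 75. → (5, 75)
3Q: (5, 75) + (40, 80). λ = (80 - 75)/(40 - 5) ≡ 5/35 mod 89. 35⁻¹ ≡ 28 (mod 89), so λ ≡ 51.
  x = λ² - 5 - 40 = 2601 - 45 ≡ 64; y = λ·(5 - 64) - 75 ≡ 31. → (64, 31)
4Q: (64, 31) + (40, 80). λ = (80 - 31)/(40 - 64) ≡ 49/65 mod 89. 65⁻¹ ≡ 63 (mod 89) since 65·63 = 4095 ≡ 1, so λ ≡ 61.
  x = λ² - 64 - 40 = 3721 - 104 ≡ 57; y = λ·(64 - 57) - 31 ≡ 40. → (57, 40)
5Q: (57, 40) + (40, 80). λ = (80 - 40)/(40 - 57) ≡ 40/72 mod 89. 72⁻¹ ≡ 68 (mod 89) since 72·68 = 4896 ≡ 1, so λ ≡ 50.
  x = λ² - 57 - 40 = 2500 - 97 ≡ 0; y = λ·(57 - 0) - 40 ≡ 51. → (0, 51)
6Q: (0, 51) + (40, 80). λ = (80 - 51)/(40 - 0) ≡ 29/40 mod 89. 40⁻¹ ≡ 69 (mod 89) since 40·69 = 2760 ≡ 1, so λ ≡ 43.
  x = λ² - 0 - 40 = 1849 - 40 ≡ 29; y = λ·(0 - 29) - 51 ≡ 37. → (29, 37)
7Q: (29, 37) + (40, 80). λ = (80 - 37)/(40 - 29) ≡ 43/11 mod 89. 11⁻¹ ≡ 81 (mod 89), so λ ≡ 12.
  x = λ² - 29 - 40 = 144 - 69 ≡ 75; y = λ·(29 - 75) - 37 ≡ 34. → (75, 34)
8Q: (75, 34) + (40, 80). λ = (80 - 34)/(40 - 75) ≡ 46/54 mod 89. 54⁻¹ ≡ 61 (mod 89) since 54·61 = 3294 ≡ 1, so λ ≡ 47.
  x = λ² - 75 - 40 = 2209 - 115 ≡ 47; y = λ·(75 - 47) - 34 ≡ 36. → (47, 36)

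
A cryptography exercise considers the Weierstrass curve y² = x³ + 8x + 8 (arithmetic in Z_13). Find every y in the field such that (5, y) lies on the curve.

x³ + 8x + 8 = 173 ≡ 4 (mod 13).
Square roots of 4 mod 13: 2 and 11 (since 2² = 4 ≡ 4).

2, 11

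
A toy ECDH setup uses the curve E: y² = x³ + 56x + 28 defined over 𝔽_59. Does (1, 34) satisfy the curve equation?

y² = 34² ≡ 35; x³ + 56x + 28 = 85 ≡ 26 (mod 59). 35 ≠ 26.

no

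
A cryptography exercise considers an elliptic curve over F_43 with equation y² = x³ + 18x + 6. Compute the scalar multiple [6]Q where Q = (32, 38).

(12, 12)

Double-and-add on 6 = (110)₂. Start with Q = (32, 38) for the leading 1-bit.
double: tangent at (32, 38): λ = (3·32² + 18)/(2·38) ≡ 37/33. 33⁻¹ ≡ 30 (mod 43) since 33·30 = 990 ≡ 1, so λ ≡ 37·30 ≡ 35.
  x = λ² - 32 - 32 = 1225 - 64 ≡ 0; y = λ·(32 - 0) - 38 ≡ 7. → (0, 7)
add Q: (0, 7) + (32, 38). λ = (38 - 7)/(32 - 0) ≡ 31/32 mod 43. 32⁻¹ ≡ 39 (mod 43), so λ ≡ 5.
  x = λ² - 0 - 32 = 25 - 32 ≡ 36; y = λ·(0 - 36) - 7 ≡ 28. → (36, 28)
double: tangent at (36, 28): λ = (3·36² + 18)/(2·28) ≡ 36/13. 13⁻¹ ≡ 10 (mod 43), so λ ≡ 36·10 ≡ 16.
  x = λ² - 36 - 36 = 256 - 72 ≡ 12; y = λ·(36 - 12) - 28 ≡ 12. → (12, 12)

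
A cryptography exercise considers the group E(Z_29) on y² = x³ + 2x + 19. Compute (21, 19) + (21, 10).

O

The two points share x = 21 and their y-coordinates satisfy 19 + 10 ≡ 0 (mod 29), so they are inverses. Their sum is the point at infinity.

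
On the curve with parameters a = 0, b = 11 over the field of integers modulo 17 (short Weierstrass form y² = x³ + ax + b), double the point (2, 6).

(14, 16)

tangent at (2, 6): λ = (3·2² + 0)/(2·6) ≡ 12/12. 12⁻¹ ≡ 10 (mod 17), so λ ≡ 12·10 ≡ 1.
  x = λ² - 2 - 2 = 1 - 4 ≡ 14; y = λ·(2 - 14) - 6 ≡ 16. → (14, 16)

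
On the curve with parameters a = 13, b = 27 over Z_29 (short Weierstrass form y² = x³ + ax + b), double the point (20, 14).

(14, 16)

tangent at (20, 14): λ = (3·20² + 13)/(2·14) ≡ 24/28. 28⁻¹ ≡ 28 (mod 29) since 28·28 = 784 ≡ 1, so λ ≡ 24·28 ≡ 5.
  x = λ² - 20 - 20 = 25 - 40 ≡ 14; y = λ·(20 - 14) - 14 ≡ 16. → (14, 16)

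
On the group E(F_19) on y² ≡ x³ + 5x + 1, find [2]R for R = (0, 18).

(11, 0)

tangent at (0, 18): λ = (3·0² + 5)/(2·18) ≡ 5/17. 17⁻¹ ≡ 9 (mod 19) since 17·9 = 153 ≡ 1, so λ ≡ 5·9 ≡ 7.
  x = λ² - 0 - 0 = 49 - 0 ≡ 11; y = λ·(0 - 11) - 18 ≡ 0. → (11, 0)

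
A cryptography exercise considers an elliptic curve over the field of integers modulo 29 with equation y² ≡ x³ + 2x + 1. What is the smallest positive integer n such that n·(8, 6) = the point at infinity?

11

2P: tangent at (8, 6): λ = (3·8² + 2)/(2·6) ≡ 20/12. 12⁻¹ ≡ 17 (mod 29) since 12·17 = 204 ≡ 1, so λ ≡ 20·17 ≡ 21.
  x = λ² - 8 - 8 = 441 - 16 ≡ 19; y = λ·(8 - 19) - 6 ≡ 24. → (19, 24)
3P: (19, 24) + (8, 6). λ = (6 - 24)/(8 - 19) ≡ 11/18 mod 29. 18⁻¹ ≡ 21 (mod 29) since 18·21 = 378 ≡ 1, so λ ≡ 28.
  x = λ² - 19 - 8 = 784 - 27 ≡ 3; y = λ·(19 - 3) - 24 ≡ 18. → (3, 18)
4P: (3, 18) + (8, 6). λ = (6 - 18)/(8 - 3) ≡ 17/5 mod 29. 5⁻¹ ≡ 6 (mod 29) since 5·6 = 30 ≡ 1, so λ ≡ 15.
  x = λ² - 3 - 8 = 225 - 11 ≡ 11; y = λ·(3 - 11) - 18 ≡ 7. → (11, 7)
5P: (11, 7) + (8, 6). λ = (6 - 7)/(8 - 11) ≡ 28/26 mod 29. 26⁻¹ ≡ 19 (mod 29) since 26·19 = 494 ≡ 1, so λ ≡ 10.
  x = λ² - 11 - 8 = 100 - 19 ≡ 23; y = λ·(11 - 23) - 7 ≡ 18. → (23, 18)
6P: (23, 18) + (8, 6). λ = (6 - 18)/(8 - 23) ≡ 17/14 mod 29. 14⁻¹ ≡ 27 (mod 29), so λ ≡ 24.
  x = λ² - 23 - 8 = 576 - 31 ≡ 23; y = λ·(23 - 23) - 18 ≡ 11. → (23, 11)
7P: (23, 11) + (8, 6). λ = (6 - 11)/(8 - 23) ≡ 24/14 mod 29. 14⁻¹ ≡ 27 (mod 29) since 14·27 = 378 ≡ 1, so λ ≡ 10.
  x = λ² - 23 - 8 = 100 - 31 ≡ 11; y = λ·(23 - 11) - 11 ≡ 22. → (11, 22)
8P: (11, 22) + (8, 6). λ = (6 - 22)/(8 - 11) ≡ 13/26 mod 29. 26⁻¹ ≡ 19 (mod 29), so λ ≡ 15.
  x = λ² - 11 - 8 = 225 - 19 ≡ 3; y = λ·(11 - 3) - 22 ≡ 11. → (3, 11)
9P: (3, 11) + (8, 6). λ = (6 - 11)/(8 - 3) ≡ 24/5 mod 29. 5⁻¹ ≡ 6 (mod 29) since 5·6 = 30 ≡ 1, so λ ≡ 28.
  x = λ² - 3 - 8 = 784 - 11 ≡ 19; y = λ·(3 - 19) - 11 ≡ 5. → (19, 5)
10P: (19, 5) + (8, 6). λ = (6 - 5)/(8 - 19) ≡ 1/18 mod 29. 18⁻¹ ≡ 21 (mod 29), so λ ≡ 21.
  x = λ² - 19 - 8 = 441 - 27 ≡ 8; y = λ·(19 - 8) - 5 ≡ 23. → (8, 23)
11P: (8, 23) + (8, 6): same x and y₁ ≡ -y₂, so the sum is the point at infinity.
11P = the point at infinity, so the order is 11.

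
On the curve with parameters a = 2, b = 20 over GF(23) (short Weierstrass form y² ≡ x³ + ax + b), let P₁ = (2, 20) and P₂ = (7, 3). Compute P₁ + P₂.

(2, 20) + (7, 3). λ = (3 - 20)/(7 - 2) ≡ 6/5 mod 23. 5⁻¹ ≡ 14 (mod 23), so λ ≡ 15.
  x = λ² - 2 - 7 = 225 - 9 ≡ 9; y = λ·(2 - 9) - 20 ≡ 13. → (9, 13)

(9, 13)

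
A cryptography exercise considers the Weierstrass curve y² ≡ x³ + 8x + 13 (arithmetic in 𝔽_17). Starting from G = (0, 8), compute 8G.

(14, 8)

Double-and-add on 8 = (1000)₂. Start with G = (0, 8) for the leading 1-bit.
double: tangent at (0, 8): λ = (3·0² + 8)/(2·8) ≡ 8/16. 16⁻¹ ≡ 16 (mod 17) since 16·16 = 256 ≡ 1, so λ ≡ 8·16 ≡ 9.
  x = λ² - 0 - 0 = 81 - 0 ≡ 13; y = λ·(0 - 13) - 8 ≡ 11. → (13, 11)
double: tangent at (13, 11): λ = (3·13² + 8)/(2·11) ≡ 5/5. 5⁻¹ ≡ 7 (mod 17) since 5·7 = 35 ≡ 1, so λ ≡ 5·7 ≡ 1.
  x = λ² - 13 - 13 = 1 - 26 ≡ 9; y = λ·(13 - 9) - 11 ≡ 10. → (9, 10)
double: tangent at (9, 10): λ = (3·9² + 8)/(2·10) ≡ 13/3. 3⁻¹ ≡ 6 (mod 17), so λ ≡ 13·6 ≡ 10.
  x = λ² - 9 - 9 = 100 - 18 ≡ 14; y = λ·(9 - 14) - 10 ≡ 8. → (14, 8)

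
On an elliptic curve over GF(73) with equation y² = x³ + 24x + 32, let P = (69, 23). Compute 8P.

Double-and-add on 8 = (1000)₂. Start with P = (69, 23) for the leading 1-bit.
double: tangent at (69, 23): λ = (3·69² + 24)/(2·23) ≡ 72/46. 46⁻¹ ≡ 27 (mod 73), so λ ≡ 72·27 ≡ 46.
  x = λ² - 69 - 69 = 2116 - 138 ≡ 7; y = λ·(69 - 7) - 23 ≡ 55. → (7, 55)
double: tangent at (7, 55): λ = (3·7² + 24)/(2·55) ≡ 25/37. 37⁻¹ ≡ 2 (mod 73) since 37·2 = 74 ≡ 1, so λ ≡ 25·2 ≡ 50.
  x = λ² - 7 - 7 = 2500 - 14 ≡ 4; y = λ·(7 - 4) - 55 ≡ 22. → (4, 22)
double: tangent at (4, 22): λ = (3·4² + 24)/(2·22) ≡ 72/44. 44⁻¹ ≡ 5 (mod 73) since 44·5 = 220 ≡ 1, so λ ≡ 72·5 ≡ 68.
  x = λ² - 4 - 4 = 4624 - 8 ≡ 17; y = λ·(4 - 17) - 22 ≡ 43. → (17, 43)

(17, 43)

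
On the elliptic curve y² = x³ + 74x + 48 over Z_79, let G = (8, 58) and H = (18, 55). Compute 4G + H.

(51, 35)

First 4G:
Repeated addition: build up to 4G.
2G: tangent at (8, 58): λ = (3·8² + 74)/(2·58) ≡ 29/37. 37⁻¹ ≡ 47 (mod 79) since 37·47 = 1739 ≡ 1, so λ ≡ 29·47 ≡ 20.
  x = λ² - 8 - 8 = 400 - 16 ≡ 68; y = λ·(8 - 68) - 58 ≡ 6. → (68, 6)
3G: (68, 6) + (8, 58). λ = (58 - 6)/(8 - 68) ≡ 52/19 mod 79. 19⁻¹ ≡ 25 (mod 79) since 19·25 = 475 ≡ 1, so λ ≡ 36.
  x = λ² - 68 - 8 = 1296 - 76 ≡ 35; y = λ·(68 - 35) - 6 ≡ 76. → (35, 76)
4G: (35, 76) + (8, 58). λ = (58 - 76)/(8 - 35) ≡ 61/52 mod 79. 52⁻¹ ≡ 38 (mod 79), so λ ≡ 27.
  x = λ² - 35 - 8 = 729 - 43 ≡ 54; y = λ·(35 - 54) - 76 ≡ 43. → (54, 43)
4G = (54, 43).
Finally 4G + H:
(54, 43) + (18, 55). λ = (55 - 43)/(18 - 54) ≡ 12/43 mod 79. 43⁻¹ ≡ 68 (mod 79) since 43·68 = 2924 ≡ 1, so λ ≡ 26.
  x = λ² - 54 - 18 = 676 - 72 ≡ 51; y = λ·(54 - 51) - 43 ≡ 35. → (51, 35)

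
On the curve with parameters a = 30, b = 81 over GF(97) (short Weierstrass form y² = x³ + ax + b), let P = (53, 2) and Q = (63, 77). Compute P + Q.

(53, 2) + (63, 77). λ = (77 - 2)/(63 - 53) ≡ 75/10 mod 97. 10⁻¹ ≡ 68 (mod 97), so λ ≡ 56.
  x = λ² - 53 - 63 = 3136 - 116 ≡ 13; y = λ·(53 - 13) - 2 ≡ 7. → (13, 7)

(13, 7)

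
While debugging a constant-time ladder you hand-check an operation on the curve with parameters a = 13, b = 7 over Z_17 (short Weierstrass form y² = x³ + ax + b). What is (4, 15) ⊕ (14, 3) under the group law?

(4, 15) + (14, 3). λ = (3 - 15)/(14 - 4) ≡ 5/10 mod 17. 10⁻¹ ≡ 12 (mod 17), so λ ≡ 9.
  x = λ² - 4 - 14 = 81 - 18 ≡ 12; y = λ·(4 - 12) - 15 ≡ 15. → (12, 15)

(12, 15)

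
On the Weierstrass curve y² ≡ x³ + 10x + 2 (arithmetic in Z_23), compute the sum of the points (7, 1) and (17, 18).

(7, 1) + (17, 18). λ = (18 - 1)/(17 - 7) ≡ 17/10 mod 23. 10⁻¹ ≡ 7 (mod 23), so λ ≡ 4.
  x = λ² - 7 - 17 = 16 - 24 ≡ 15; y = λ·(7 - 15) - 1 ≡ 13. → (15, 13)

(15, 13)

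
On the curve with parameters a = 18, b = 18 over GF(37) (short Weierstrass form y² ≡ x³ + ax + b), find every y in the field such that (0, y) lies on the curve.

x³ + 18x + 18 = 18 ≡ 18 (mod 37).
18 is a non-residue mod 37; no y exists.

none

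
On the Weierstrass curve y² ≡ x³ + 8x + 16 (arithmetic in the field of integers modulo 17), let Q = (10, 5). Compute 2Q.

(12, 15)

tangent at (10, 5): λ = (3·10² + 8)/(2·5) ≡ 2/10. 10⁻¹ ≡ 12 (mod 17), so λ ≡ 2·12 ≡ 7.
  x = λ² - 10 - 10 = 49 - 20 ≡ 12; y = λ·(10 - 12) - 5 ≡ 15. → (12, 15)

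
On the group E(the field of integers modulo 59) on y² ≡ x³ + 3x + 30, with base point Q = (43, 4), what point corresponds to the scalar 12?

(15, 21)

Repeated addition: build up to 12Q.
2Q: tangent at (43, 4): λ = (3·43² + 3)/(2·4) ≡ 4/8. 8⁻¹ ≡ 37 (mod 59), so λ ≡ 4·37 ≡ 30.
  x = λ² - 43 - 43 = 900 - 86 ≡ 47; y = λ·(43 - 47) - 4 ≡ 53. → (47, 53)
3Q: (47, 53) + (43, 4). λ = (4 - 53)/(43 - 47) ≡ 10/55 mod 59. 55⁻¹ ≡ 44 (mod 59), so λ ≡ 27.
  x = λ² - 47 - 43 = 729 - 90 ≡ 49; y = λ·(47 - 49) - 53 ≡ 11. → (49, 11)
4Q: (49, 11) + (43, 4). λ = (4 - 11)/(43 - 49) ≡ 52/53 mod 59. 53⁻¹ ≡ 49 (mod 59), so λ ≡ 11.
  x = λ² - 49 - 43 = 121 - 92 ≡ 29; y = λ·(49 - 29) - 11 ≡ 32. → (29, 32)
5Q: (29, 32) + (43, 4). λ = (4 - 32)/(43 - 29) ≡ 31/14 mod 59. 14⁻¹ ≡ 38 (mod 59), so λ ≡ 57.
  x = λ² - 29 - 43 = 3249 - 72 ≡ 50; y = λ·(29 - 50) - 32 ≡ 10. → (50, 10)
6Q: (50, 10) + (43, 4). λ = (4 - 10)/(43 - 50) ≡ 53/52 mod 59. 52⁻¹ ≡ 42 (mod 59), so λ ≡ 43.
  x = λ² - 50 - 43 = 1849 - 93 ≡ 45; y = λ·(50 - 45) - 10 ≡ 28. → (45, 28)
7Q: (45, 28) + (43, 4). λ = (4 - 28)/(43 - 45) ≡ 35/57 mod 59. 57⁻¹ ≡ 29 (mod 59), so λ ≡ 12.
  x = λ² - 45 - 43 = 144 - 88 ≡ 56; y = λ·(45 - 56) - 28 ≡ 17. → (56, 17)
8Q: (56, 17) + (43, 4). λ = (4 - 17)/(43 - 56) ≡ 46/46 mod 59. 46⁻¹ ≡ 9 (mod 59), so λ ≡ 1.
  x = λ² - 56 - 43 = 1 - 99 ≡ 20; y = λ·(56 - 20) - 17 ≡ 19. → (20, 19)
9Q: (20, 19) + (43, 4). λ = (4 - 19)/(43 - 20) ≡ 44/23 mod 59. 23⁻¹ ≡ 18 (mod 59), so λ ≡ 25.
  x = λ² - 20 - 43 = 625 - 63 ≡ 31; y = λ·(20 - 31) - 19 ≡ 1. → (31, 1)
10Q: (31, 1) + (43, 4). λ = (4 - 1)/(43 - 31) ≡ 3/12 mod 59. 12⁻¹ ≡ 5 (mod 59) since 12·5 = 60 ≡ 1, so λ ≡ 15.
  x = λ² - 31 - 43 = 225 - 74 ≡ 33; y = λ·(31 - 33) - 1 ≡ 28. → (33, 28)
11Q: (33, 28) + (43, 4). λ = (4 - 28)/(43 - 33) ≡ 35/10 mod 59. 10⁻¹ ≡ 6 (mod 59), so λ ≡ 33.
  x = λ² - 33 - 43 = 1089 - 76 ≡ 10; y = λ·(33 - 10) - 28 ≡ 23. → (10, 23)
12Q: (10, 23) + (43, 4). λ = (4 - 23)/(43 - 10) ≡ 40/33 mod 59. 33⁻¹ ≡ 34 (mod 59) since 33·34 = 1122 ≡ 1, so λ ≡ 3.
  x = λ² - 10 - 43 = 9 - 53 ≡ 15; y = λ·(10 - 15) - 23 ≡ 21. → (15, 21)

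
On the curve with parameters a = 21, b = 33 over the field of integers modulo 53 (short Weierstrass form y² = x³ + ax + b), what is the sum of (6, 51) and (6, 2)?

O

The two points share x = 6 and their y-coordinates satisfy 51 + 2 ≡ 0 (mod 53), so they are inverses. Their sum is O.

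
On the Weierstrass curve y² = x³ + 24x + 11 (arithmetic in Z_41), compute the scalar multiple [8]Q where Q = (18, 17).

Repeated addition: build up to 8Q.
2Q: tangent at (18, 17): λ = (3·18² + 24)/(2·17) ≡ 12/34. 34⁻¹ ≡ 35 (mod 41) since 34·35 = 1190 ≡ 1, so λ ≡ 12·35 ≡ 10.
  x = λ² - 18 - 18 = 100 - 36 ≡ 23; y = λ·(18 - 23) - 17 ≡ 15. → (23, 15)
3Q: (23, 15) + (18, 17). λ = (17 - 15)/(18 - 23) ≡ 2/36 mod 41. 36⁻¹ ≡ 8 (mod 41), so λ ≡ 16.
  x = λ² - 23 - 18 = 256 - 41 ≡ 10; y = λ·(23 - 10) - 15 ≡ 29. → (10, 29)
4Q: (10, 29) + (18, 17). λ = (17 - 29)/(18 - 10) ≡ 29/8 mod 41. 8⁻¹ ≡ 36 (mod 41) since 8·36 = 288 ≡ 1, so λ ≡ 19.
  x = λ² - 10 - 18 = 361 - 28 ≡ 5; y = λ·(10 - 5) - 29 ≡ 25. → (5, 25)
5Q: (5, 25) + (18, 17). λ = (17 - 25)/(18 - 5) ≡ 33/13 mod 41. 13⁻¹ ≡ 19 (mod 41), so λ ≡ 12.
  x = λ² - 5 - 18 = 144 - 23 ≡ 39; y = λ·(5 - 39) - 25 ≡ 18. → (39, 18)
6Q: (39, 18) + (18, 17). λ = (17 - 18)/(18 - 39) ≡ 40/20 mod 41. 20⁻¹ ≡ 39 (mod 41), so λ ≡ 2.
  x = λ² - 39 - 18 = 4 - 57 ≡ 29; y = λ·(39 - 29) - 18 ≡ 2. → (29, 2)
7Q: (29, 2) + (18, 17). λ = (17 - 2)/(18 - 29) ≡ 15/30 mod 41. 30⁻¹ ≡ 26 (mod 41) since 30·26 = 780 ≡ 1, so λ ≡ 21.
  x = λ² - 29 - 18 = 441 - 47 ≡ 25; y = λ·(29 - 25) - 2 ≡ 0. → (25, 0)
8Q: (25, 0) + (18, 17). λ = (17 - 0)/(18 - 25) ≡ 17/34 mod 41. 34⁻¹ ≡ 35 (mod 41) since 34·35 = 1190 ≡ 1, so λ ≡ 21.
  x = λ² - 25 - 18 = 441 - 43 ≡ 29; y = λ·(25 - 29) - 0 ≡ 39. → (29, 39)

(29, 39)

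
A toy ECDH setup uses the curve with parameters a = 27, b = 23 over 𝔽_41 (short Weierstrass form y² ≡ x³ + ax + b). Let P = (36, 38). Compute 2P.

(12, 5)

tangent at (36, 38): λ = (3·36² + 27)/(2·38) ≡ 20/35. 35⁻¹ ≡ 34 (mod 41) since 35·34 = 1190 ≡ 1, so λ ≡ 20·34 ≡ 24.
  x = λ² - 36 - 36 = 576 - 72 ≡ 12; y = λ·(36 - 12) - 38 ≡ 5. → (12, 5)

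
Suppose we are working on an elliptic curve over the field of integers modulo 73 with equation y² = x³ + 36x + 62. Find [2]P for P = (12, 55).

tangent at (12, 55): λ = (3·12² + 36)/(2·55) ≡ 30/37. 37⁻¹ ≡ 2 (mod 73) since 37·2 = 74 ≡ 1, so λ ≡ 30·2 ≡ 60.
  x = λ² - 12 - 12 = 3600 - 24 ≡ 72; y = λ·(12 - 72) - 55 ≡ 68. → (72, 68)

(72, 68)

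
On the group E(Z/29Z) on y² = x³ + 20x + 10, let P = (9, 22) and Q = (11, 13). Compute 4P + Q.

O

First 4P:
Repeated addition: build up to 4P.
2P: tangent at (9, 22): λ = (3·9² + 20)/(2·22) ≡ 2/15. 15⁻¹ ≡ 2 (mod 29), so λ ≡ 2·2 ≡ 4.
  x = λ² - 9 - 9 = 16 - 18 ≡ 27; y = λ·(9 - 27) - 22 ≡ 22. → (27, 22)
3P: (27, 22) + (9, 22). λ = (22 - 22)/(9 - 27) ≡ 0/11 mod 29. 11⁻¹ ≡ 8 (mod 29), so λ ≡ 0.
  x = λ² - 27 - 9 = 0 - 36 ≡ 22; y = λ·(27 - 22) - 22 ≡ 7. → (22, 7)
4P: (22, 7) + (9, 22). λ = (22 - 7)/(9 - 22) ≡ 15/16 mod 29. 16⁻¹ ≡ 20 (mod 29), so λ ≡ 10.
  x = λ² - 22 - 9 = 100 - 31 ≡ 11; y = λ·(22 - 11) - 7 ≡ 16. → (11, 16)
4P = (11, 16).
Finally 4P + Q:
(11, 16) + (11, 13): same x and y₁ ≡ -y₂, so the sum is 𝒪.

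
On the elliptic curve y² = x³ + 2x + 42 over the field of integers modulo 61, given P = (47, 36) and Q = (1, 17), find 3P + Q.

O

First 3P:
Repeated addition: build up to 3P.
2P: tangent at (47, 36): λ = (3·47² + 2)/(2·36) ≡ 41/11. 11⁻¹ ≡ 50 (mod 61) since 11·50 = 550 ≡ 1, so λ ≡ 41·50 ≡ 37.
  x = λ² - 47 - 47 = 1369 - 94 ≡ 55; y = λ·(47 - 55) - 36 ≡ 34. → (55, 34)
3P: (55, 34) + (47, 36). λ = (36 - 34)/(47 - 55) ≡ 2/53 mod 61. 53⁻¹ ≡ 38 (mod 61) since 53·38 = 2014 ≡ 1, so λ ≡ 15.
  x = λ² - 55 - 47 = 225 - 102 ≡ 1; y = λ·(55 - 1) - 34 ≡ 44. → (1, 44)
3P = (1, 44).
Finally 3P + Q:
(1, 44) + (1, 17): same x and y₁ ≡ -y₂, so the sum is O.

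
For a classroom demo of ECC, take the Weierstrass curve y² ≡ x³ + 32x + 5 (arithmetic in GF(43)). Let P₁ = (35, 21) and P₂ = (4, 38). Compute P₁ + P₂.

(35, 21) + (4, 38). λ = (38 - 21)/(4 - 35) ≡ 17/12 mod 43. 12⁻¹ ≡ 18 (mod 43), so λ ≡ 5.
  x = λ² - 35 - 4 = 25 - 39 ≡ 29; y = λ·(35 - 29) - 21 ≡ 9. → (29, 9)

(29, 9)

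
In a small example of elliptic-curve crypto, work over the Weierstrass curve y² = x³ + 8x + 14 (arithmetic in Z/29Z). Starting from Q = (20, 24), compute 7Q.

Double-and-add on 7 = (111)₂. Start with Q = (20, 24) for the leading 1-bit.
double: tangent at (20, 24): λ = (3·20² + 8)/(2·24) ≡ 19/19. 19⁻¹ ≡ 26 (mod 29), so λ ≡ 19·26 ≡ 1.
  x = λ² - 20 - 20 = 1 - 40 ≡ 19; y = λ·(20 - 19) - 24 ≡ 6. → (19, 6)
add Q: (19, 6) + (20, 24). λ = (24 - 6)/(20 - 19) ≡ 18/1 mod 29. 1⁻¹ ≡ 1 (mod 29), so λ ≡ 18.
  x = λ² - 19 - 20 = 324 - 39 ≡ 24; y = λ·(19 - 24) - 6 ≡ 20. → (24, 20)
double: tangent at (24, 20): λ = (3·24² + 8)/(2·20) ≡ 25/11. 11⁻¹ ≡ 8 (mod 29), so λ ≡ 25·8 ≡ 26.
  x = λ² - 24 - 24 = 676 - 48 ≡ 19; y = λ·(24 - 19) - 20 ≡ 23. → (19, 23)
add Q: (19, 23) + (20, 24). λ = (24 - 23)/(20 - 19) ≡ 1/1 mod 29. 1⁻¹ ≡ 1 (mod 29) since 1·1 = 1 ≡ 1, so λ ≡ 1.
  x = λ² - 19 - 20 = 1 - 39 ≡ 20; y = λ·(19 - 20) - 23 ≡ 5. → (20, 5)

(20, 5)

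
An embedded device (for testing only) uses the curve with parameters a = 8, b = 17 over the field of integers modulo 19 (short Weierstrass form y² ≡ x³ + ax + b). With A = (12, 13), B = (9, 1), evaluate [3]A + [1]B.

(11, 7)

First 3A:
Repeated addition: build up to 3A.
2A: tangent at (12, 13): λ = (3·12² + 8)/(2·13) ≡ 3/7. 7⁻¹ ≡ 11 (mod 19), so λ ≡ 3·11 ≡ 14.
  x = λ² - 12 - 12 = 196 - 24 ≡ 1; y = λ·(12 - 1) - 13 ≡ 8. → (1, 8)
3A: (1, 8) + (12, 13). λ = (13 - 8)/(12 - 1) ≡ 5/11 mod 19. 11⁻¹ ≡ 7 (mod 19) since 11·7 = 77 ≡ 1, so λ ≡ 16.
  x = λ² - 1 - 12 = 256 - 13 ≡ 15; y = λ·(1 - 15) - 8 ≡ 15. → (15, 15)
3A = (15, 15).
Finally 3A + B:
(15, 15) + (9, 1). λ = (1 - 15)/(9 - 15) ≡ 5/13 mod 19. 13⁻¹ ≡ 3 (mod 19) since 13·3 = 39 ≡ 1, so λ ≡ 15.
  x = λ² - 15 - 9 = 225 - 24 ≡ 11; y = λ·(15 - 11) - 15 ≡ 7. → (11, 7)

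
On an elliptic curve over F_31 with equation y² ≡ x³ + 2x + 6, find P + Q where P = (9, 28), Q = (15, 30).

(9, 28) + (15, 30). λ = (30 - 28)/(15 - 9) ≡ 2/6 mod 31. 6⁻¹ ≡ 26 (mod 31) since 6·26 = 156 ≡ 1, so λ ≡ 21.
  x = λ² - 9 - 15 = 441 - 24 ≡ 14; y = λ·(9 - 14) - 28 ≡ 22. → (14, 22)

(14, 22)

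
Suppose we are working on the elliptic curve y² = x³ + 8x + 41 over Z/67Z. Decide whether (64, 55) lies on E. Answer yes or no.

y² = 55² ≡ 10; x³ + 8x + 41 = 262697 ≡ 57 (mod 67). 10 ≠ 57.

no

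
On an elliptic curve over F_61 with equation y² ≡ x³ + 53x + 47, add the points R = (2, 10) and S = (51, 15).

(2, 10) + (51, 15). λ = (15 - 10)/(51 - 2) ≡ 5/49 mod 61. 49⁻¹ ≡ 5 (mod 61), so λ ≡ 25.
  x = λ² - 2 - 51 = 625 - 53 ≡ 23; y = λ·(2 - 23) - 10 ≡ 14. → (23, 14)

(23, 14)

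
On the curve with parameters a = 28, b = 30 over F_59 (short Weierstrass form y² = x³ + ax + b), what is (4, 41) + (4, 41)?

(54, 58)

tangent at (4, 41): λ = (3·4² + 28)/(2·41) ≡ 17/23. 23⁻¹ ≡ 18 (mod 59), so λ ≡ 17·18 ≡ 11.
  x = λ² - 4 - 4 = 121 - 8 ≡ 54; y = λ·(4 - 54) - 41 ≡ 58. → (54, 58)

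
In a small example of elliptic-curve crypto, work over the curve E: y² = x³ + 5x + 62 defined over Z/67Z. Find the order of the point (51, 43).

6

2P: tangent at (51, 43): λ = (3·51² + 5)/(2·43) ≡ 36/19. 19⁻¹ ≡ 60 (mod 67), so λ ≡ 36·60 ≡ 16.
  x = λ² - 51 - 51 = 256 - 102 ≡ 20; y = λ·(51 - 20) - 43 ≡ 51. → (20, 51)
3P: (20, 51) + (51, 43). λ = (43 - 51)/(51 - 20) ≡ 59/31 mod 67. 31⁻¹ ≡ 13 (mod 67) since 31·13 = 403 ≡ 1, so λ ≡ 30.
  x = λ² - 20 - 51 = 900 - 71 ≡ 25; y = λ·(20 - 25) - 51 ≡ 0. → (25, 0)
4P: (25, 0) + (51, 43). λ = (43 - 0)/(51 - 25) ≡ 43/26 mod 67. 26⁻¹ ≡ 49 (mod 67), so λ ≡ 30.
  x = λ² - 25 - 51 = 900 - 76 ≡ 20; y = λ·(25 - 20) - 0 ≡ 16. → (20, 16)
5P: (20, 16) + (51, 43). λ = (43 - 16)/(51 - 20) ≡ 27/31 mod 67. 31⁻¹ ≡ 13 (mod 67), so λ ≡ 16.
  x = λ² - 20 - 51 = 256 - 71 ≡ 51; y = λ·(20 - 51) - 16 ≡ 24. → (51, 24)
6P: (51, 24) + (51, 43): same x and y₁ ≡ -y₂, so the sum is 𝒪.
6P = 𝒪, so the order is 6.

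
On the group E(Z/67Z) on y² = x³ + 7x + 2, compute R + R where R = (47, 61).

(20, 54)

tangent at (47, 61): λ = (3·47² + 7)/(2·61) ≡ 1/55. 55⁻¹ ≡ 39 (mod 67) since 55·39 = 2145 ≡ 1, so λ ≡ 1·39 ≡ 39.
  x = λ² - 47 - 47 = 1521 - 94 ≡ 20; y = λ·(47 - 20) - 61 ≡ 54. → (20, 54)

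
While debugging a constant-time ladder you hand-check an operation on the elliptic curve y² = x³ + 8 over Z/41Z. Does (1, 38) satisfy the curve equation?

yes

y² = 38² ≡ 9; x³ + 0x + 8 = 9 ≡ 9 (mod 41). 9 = 9.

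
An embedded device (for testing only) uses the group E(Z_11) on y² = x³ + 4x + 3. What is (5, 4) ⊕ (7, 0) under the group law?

(5, 4) + (7, 0). λ = (0 - 4)/(7 - 5) ≡ 7/2 mod 11. 2⁻¹ ≡ 6 (mod 11) since 2·6 = 12 ≡ 1, so λ ≡ 9.
  x = λ² - 5 - 7 = 81 - 12 ≡ 3; y = λ·(5 - 3) - 4 ≡ 3. → (3, 3)

(3, 3)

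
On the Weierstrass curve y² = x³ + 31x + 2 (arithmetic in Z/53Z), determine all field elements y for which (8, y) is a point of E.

x³ + 31x + 2 = 762 ≡ 20 (mod 53).
20 is a non-residue mod 53; no y exists.

none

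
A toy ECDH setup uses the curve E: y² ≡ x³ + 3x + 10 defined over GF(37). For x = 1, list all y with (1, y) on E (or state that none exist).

none

x³ + 3x + 10 = 14 ≡ 14 (mod 37).
14 is a non-residue mod 37; no y exists.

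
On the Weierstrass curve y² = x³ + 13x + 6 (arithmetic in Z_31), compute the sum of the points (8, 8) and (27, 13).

(5, 14)

(8, 8) + (27, 13). λ = (13 - 8)/(27 - 8) ≡ 5/19 mod 31. 19⁻¹ ≡ 18 (mod 31), so λ ≡ 28.
  x = λ² - 8 - 27 = 784 - 35 ≡ 5; y = λ·(8 - 5) - 8 ≡ 14. → (5, 14)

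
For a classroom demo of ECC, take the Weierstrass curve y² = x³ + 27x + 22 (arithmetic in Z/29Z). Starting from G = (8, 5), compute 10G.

Repeated addition: build up to 10G.
2G: tangent at (8, 5): λ = (3·8² + 27)/(2·5) ≡ 16/10. 10⁻¹ ≡ 3 (mod 29), so λ ≡ 16·3 ≡ 19.
  x = λ² - 8 - 8 = 361 - 16 ≡ 26; y = λ·(8 - 26) - 5 ≡ 1. → (26, 1)
3G: (26, 1) + (8, 5). λ = (5 - 1)/(8 - 26) ≡ 4/11 mod 29. 11⁻¹ ≡ 8 (mod 29) since 11·8 = 88 ≡ 1, so λ ≡ 3.
  x = λ² - 26 - 8 = 9 - 34 ≡ 4; y = λ·(26 - 4) - 1 ≡ 7. → (4, 7)
4G: (4, 7) + (8, 5). λ = (5 - 7)/(8 - 4) ≡ 27/4 mod 29. 4⁻¹ ≡ 22 (mod 29) since 4·22 = 88 ≡ 1, so λ ≡ 14.
  x = λ² - 4 - 8 = 196 - 12 ≡ 10; y = λ·(4 - 10) - 7 ≡ 25. → (10, 25)
5G: (10, 25) + (8, 5). λ = (5 - 25)/(8 - 10) ≡ 9/27 mod 29. 27⁻¹ ≡ 14 (mod 29), so λ ≡ 10.
  x = λ² - 10 - 8 = 100 - 18 ≡ 24; y = λ·(10 - 24) - 25 ≡ 9. → (24, 9)
6G: (24, 9) + (8, 5). λ = (5 - 9)/(8 - 24) ≡ 25/13 mod 29. 13⁻¹ ≡ 9 (mod 29) since 13·9 = 117 ≡ 1, so λ ≡ 22.
  x = λ² - 24 - 8 = 484 - 32 ≡ 17; y = λ·(24 - 17) - 9 ≡ 0. → (17, 0)
7G: (17, 0) + (8, 5). λ = (5 - 0)/(8 - 17) ≡ 5/20 mod 29. 20⁻¹ ≡ 16 (mod 29), so λ ≡ 22.
  x = λ² - 17 - 8 = 484 - 25 ≡ 24; y = λ·(17 - 24) - 0 ≡ 20. → (24, 20)
8G: (24, 20) + (8, 5). λ = (5 - 20)/(8 - 24) ≡ 14/13 mod 29. 13⁻¹ ≡ 9 (mod 29) since 13·9 = 117 ≡ 1, so λ ≡ 10.
  x = λ² - 24 - 8 = 100 - 32 ≡ 10; y = λ·(24 - 10) - 20 ≡ 4. → (10, 4)
9G: (10, 4) + (8, 5). λ = (5 - 4)/(8 - 10) ≡ 1/27 mod 29. 27⁻¹ ≡ 14 (mod 29), so λ ≡ 14.
  x = λ² - 10 - 8 = 196 - 18 ≡ 4; y = λ·(10 - 4) - 4 ≡ 22. → (4, 22)
10G: (4, 22) + (8, 5). λ = (5 - 22)/(8 - 4) ≡ 12/4 mod 29. 4⁻¹ ≡ 22 (mod 29) since 4·22 = 88 ≡ 1, so λ ≡ 3.
  x = λ² - 4 - 8 = 9 - 12 ≡ 26; y = λ·(4 - 26) - 22 ≡ 28. → (26, 28)

(26, 28)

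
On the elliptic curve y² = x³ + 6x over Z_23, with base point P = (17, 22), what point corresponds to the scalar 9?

Repeated addition: build up to 9P.
2P: tangent at (17, 22): λ = (3·17² + 6)/(2·22) ≡ 22/21. 21⁻¹ ≡ 11 (mod 23) since 21·11 = 231 ≡ 1, so λ ≡ 22·11 ≡ 12.
  x = λ² - 17 - 17 = 144 - 34 ≡ 18; y = λ·(17 - 18) - 22 ≡ 12. → (18, 12)
3P: (18, 12) + (17, 22). λ = (22 - 12)/(17 - 18) ≡ 10/22 mod 23. 22⁻¹ ≡ 22 (mod 23), so λ ≡ 13.
  x = λ² - 18 - 17 = 169 - 35 ≡ 19; y = λ·(18 - 19) - 12 ≡ 21. → (19, 21)
4P: (19, 21) + (17, 22). λ = (22 - 21)/(17 - 19) ≡ 1/21 mod 23. 21⁻¹ ≡ 11 (mod 23) since 21·11 = 231 ≡ 1, so λ ≡ 11.
  x = λ² - 19 - 17 = 121 - 36 ≡ 16; y = λ·(19 - 16) - 21 ≡ 12. → (16, 12)
5P: (16, 12) + (17, 22). λ = (22 - 12)/(17 - 16) ≡ 10/1 mod 23. 1⁻¹ ≡ 1 (mod 23) since 1·1 = 1 ≡ 1, so λ ≡ 10.
  x = λ² - 16 - 17 = 100 - 33 ≡ 21; y = λ·(16 - 21) - 12 ≡ 7. → (21, 7)
6P: (21, 7) + (17, 22). λ = (22 - 7)/(17 - 21) ≡ 15/19 mod 23. 19⁻¹ ≡ 17 (mod 23) since 19·17 = 323 ≡ 1, so λ ≡ 2.
  x = λ² - 21 - 17 = 4 - 38 ≡ 12; y = λ·(21 - 12) - 7 ≡ 11. → (12, 11)
7P: (12, 11) + (17, 22). λ = (22 - 11)/(17 - 12) ≡ 11/5 mod 23. 5⁻¹ ≡ 14 (mod 23) since 5·14 = 70 ≡ 1, so λ ≡ 16.
  x = λ² - 12 - 17 = 256 - 29 ≡ 20; y = λ·(12 - 20) - 11 ≡ 22. → (20, 22)
8P: (20, 22) + (17, 22). λ = (22 - 22)/(17 - 20) ≡ 0/20 mod 23. 20⁻¹ ≡ 15 (mod 23), so λ ≡ 0.
  x = λ² - 20 - 17 = 0 - 37 ≡ 9; y = λ·(20 - 9) - 22 ≡ 1. → (9, 1)
9P: (9, 1) + (17, 22). λ = (22 - 1)/(17 - 9) ≡ 21/8 mod 23. 8⁻¹ ≡ 3 (mod 23), so λ ≡ 17.
  x = λ² - 9 - 17 = 289 - 26 ≡ 10; y = λ·(9 - 10) - 1 ≡ 5. → (10, 5)

(10, 5)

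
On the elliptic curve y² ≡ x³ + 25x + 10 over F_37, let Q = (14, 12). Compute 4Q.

(21, 19)

Double-and-add on 4 = (100)₂. Start with Q = (14, 12) for the leading 1-bit.
double: tangent at (14, 12): λ = (3·14² + 25)/(2·12) ≡ 21/24. 24⁻¹ ≡ 17 (mod 37) since 24·17 = 408 ≡ 1, so λ ≡ 21·17 ≡ 24.
  x = λ² - 14 - 14 = 576 - 28 ≡ 30; y = λ·(14 - 30) - 12 ≡ 11. → (30, 11)
double: tangent at (30, 11): λ = (3·30² + 25)/(2·11) ≡ 24/22. 22⁻¹ ≡ 32 (mod 37), so λ ≡ 24·32 ≡ 28.
  x = λ² - 30 - 30 = 784 - 60 ≡ 21; y = λ·(30 - 21) - 11 ≡ 19. → (21, 19)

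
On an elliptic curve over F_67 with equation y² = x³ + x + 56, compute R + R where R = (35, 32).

(6, 55)

tangent at (35, 32): λ = (3·35² + 1)/(2·32) ≡ 58/64. 64⁻¹ ≡ 22 (mod 67), so λ ≡ 58·22 ≡ 3.
  x = λ² - 35 - 35 = 9 - 70 ≡ 6; y = λ·(35 - 6) - 32 ≡ 55. → (6, 55)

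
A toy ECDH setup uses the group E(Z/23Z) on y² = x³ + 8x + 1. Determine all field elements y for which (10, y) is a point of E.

x³ + 8x + 1 = 1081 ≡ 0 (mod 23).
Only y = 0 satisfies y² ≡ 0.

0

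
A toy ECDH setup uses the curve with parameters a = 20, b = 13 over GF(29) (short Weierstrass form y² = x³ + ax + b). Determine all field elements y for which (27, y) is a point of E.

9, 20

x³ + 20x + 13 = 20236 ≡ 23 (mod 29).
Square roots of 23 mod 29: 9 and 20 (since 9² = 81 ≡ 23).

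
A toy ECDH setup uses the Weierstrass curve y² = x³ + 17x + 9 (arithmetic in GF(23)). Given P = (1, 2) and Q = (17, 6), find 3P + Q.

(14, 1)

First 3P:
Repeated addition: build up to 3P.
2P: tangent at (1, 2): λ = (3·1² + 17)/(2·2) ≡ 20/4. 4⁻¹ ≡ 6 (mod 23) since 4·6 = 24 ≡ 1, so λ ≡ 20·6 ≡ 5.
  x = λ² - 1 - 1 = 25 - 2 ≡ 0; y = λ·(1 - 0) - 2 ≡ 3. → (0, 3)
3P: (0, 3) + (1, 2). λ = (2 - 3)/(1 - 0) ≡ 22/1 mod 23. 1⁻¹ ≡ 1 (mod 23), so λ ≡ 22.
  x = λ² - 0 - 1 = 484 - 1 ≡ 0; y = λ·(0 - 0) - 3 ≡ 20. → (0, 20)
3P = (0, 20).
Finally 3P + Q:
(0, 20) + (17, 6). λ = (6 - 20)/(17 - 0) ≡ 9/17 mod 23. 17⁻¹ ≡ 19 (mod 23), so λ ≡ 10.
  x = λ² - 0 - 17 = 100 - 17 ≡ 14; y = λ·(0 - 14) - 20 ≡ 1. → (14, 1)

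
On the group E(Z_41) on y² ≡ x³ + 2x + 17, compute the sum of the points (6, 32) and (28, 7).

(16, 39)

(6, 32) + (28, 7). λ = (7 - 32)/(28 - 6) ≡ 16/22 mod 41. 22⁻¹ ≡ 28 (mod 41), so λ ≡ 38.
  x = λ² - 6 - 28 = 1444 - 34 ≡ 16; y = λ·(6 - 16) - 32 ≡ 39. → (16, 39)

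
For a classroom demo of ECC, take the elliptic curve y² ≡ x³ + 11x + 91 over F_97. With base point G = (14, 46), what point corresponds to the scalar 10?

(79, 47)

Repeated addition: build up to 10G.
2G: tangent at (14, 46): λ = (3·14² + 11)/(2·46) ≡ 17/92. 92⁻¹ ≡ 58 (mod 97), so λ ≡ 17·58 ≡ 16.
  x = λ² - 14 - 14 = 256 - 28 ≡ 34; y = λ·(14 - 34) - 46 ≡ 22. → (34, 22)
3G: (34, 22) + (14, 46). λ = (46 - 22)/(14 - 34) ≡ 24/77 mod 97. 77⁻¹ ≡ 63 (mod 97) since 77·63 = 4851 ≡ 1, so λ ≡ 57.
  x = λ² - 34 - 14 = 3249 - 48 ≡ 0; y = λ·(34 - 0) - 22 ≡ 73. → (0, 73)
4G: (0, 73) + (14, 46). λ = (46 - 73)/(14 - 0) ≡ 70/14 mod 97. 14⁻¹ ≡ 7 (mod 97), so λ ≡ 5.
  x = λ² - 0 - 14 = 25 - 14 ≡ 11; y = λ·(0 - 11) - 73 ≡ 66. → (11, 66)
5G: (11, 66) + (14, 46). λ = (46 - 66)/(14 - 11) ≡ 77/3 mod 97. 3⁻¹ ≡ 65 (mod 97), so λ ≡ 58.
  x = λ² - 11 - 14 = 3364 - 25 ≡ 41; y = λ·(11 - 41) - 66 ≡ 37. → (41, 37)
6G: (41, 37) + (14, 46). λ = (46 - 37)/(14 - 41) ≡ 9/70 mod 97. 70⁻¹ ≡ 79 (mod 97) since 70·79 = 5530 ≡ 1, so λ ≡ 32.
  x = λ² - 41 - 14 = 1024 - 55 ≡ 96; y = λ·(41 - 96) - 37 ≡ 46. → (96, 46)
7G: (96, 46) + (14, 46). λ = (46 - 46)/(14 - 96) ≡ 0/15 mod 97. 15⁻¹ ≡ 13 (mod 97), so λ ≡ 0.
  x = λ² - 96 - 14 = 0 - 110 ≡ 84; y = λ·(96 - 84) - 46 ≡ 51. → (84, 51)
8G: (84, 51) + (14, 46). λ = (46 - 51)/(14 - 84) ≡ 92/27 mod 97. 27⁻¹ ≡ 18 (mod 97) since 27·18 = 486 ≡ 1, so λ ≡ 7.
  x = λ² - 84 - 14 = 49 - 98 ≡ 48; y = λ·(84 - 48) - 51 ≡ 7. → (48, 7)
9G: (48, 7) + (14, 46). λ = (46 - 7)/(14 - 48) ≡ 39/63 mod 97. 63⁻¹ ≡ 77 (mod 97) since 63·77 = 4851 ≡ 1, so λ ≡ 93.
  x = λ² - 48 - 14 = 8649 - 62 ≡ 51; y = λ·(48 - 51) - 7 ≡ 5. → (51, 5)
10G: (51, 5) + (14, 46). λ = (46 - 5)/(14 - 51) ≡ 41/60 mod 97. 60⁻¹ ≡ 76 (mod 97), so λ ≡ 12.
  x = λ² - 51 - 14 = 144 - 65 ≡ 79; y = λ·(51 - 79) - 5 ≡ 47. → (79, 47)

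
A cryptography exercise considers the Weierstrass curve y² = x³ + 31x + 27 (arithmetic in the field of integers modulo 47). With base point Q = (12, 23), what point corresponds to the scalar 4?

(6, 10)

Repeated addition: build up to 4Q.
2Q: tangent at (12, 23): λ = (3·12² + 31)/(2·23) ≡ 40/46. 46⁻¹ ≡ 46 (mod 47), so λ ≡ 40·46 ≡ 7.
  x = λ² - 12 - 12 = 49 - 24 ≡ 25; y = λ·(12 - 25) - 23 ≡ 27. → (25, 27)
3Q: (25, 27) + (12, 23). λ = (23 - 27)/(12 - 25) ≡ 43/34 mod 47. 34⁻¹ ≡ 18 (mod 47) since 34·18 = 612 ≡ 1, so λ ≡ 22.
  x = λ² - 25 - 12 = 484 - 37 ≡ 24; y = λ·(25 - 24) - 27 ≡ 42. → (24, 42)
4Q: (24, 42) + (12, 23). λ = (23 - 42)/(12 - 24) ≡ 28/35 mod 47. 35⁻¹ ≡ 43 (mod 47), so λ ≡ 29.
  x = λ² - 24 - 12 = 841 - 36 ≡ 6; y = λ·(24 - 6) - 42 ≡ 10. → (6, 10)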